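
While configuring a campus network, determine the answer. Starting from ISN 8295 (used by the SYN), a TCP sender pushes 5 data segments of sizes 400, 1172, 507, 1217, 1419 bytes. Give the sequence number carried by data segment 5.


The SYN occupies sequence number ISN = 8295, so the first data byte is ISN + 1 = 8296.
SEQ of data segment i = (ISN + 1) + sum of payload sizes of segments 1..i-1.
Segment 1: SEQ = 8296, payload = 400 bytes
Segment 2: SEQ = 8696, payload = 1172 bytes
Segment 3: SEQ = 9868, payload = 507 bytes
Segment 4: SEQ = 10375, payload = 1217 bytes
Segment 5: SEQ = 11592, payload = 1419 bytes
SEQ of segment 5 = 8296 + 400 + 1172 + 507 + 1217 = 11592

11592


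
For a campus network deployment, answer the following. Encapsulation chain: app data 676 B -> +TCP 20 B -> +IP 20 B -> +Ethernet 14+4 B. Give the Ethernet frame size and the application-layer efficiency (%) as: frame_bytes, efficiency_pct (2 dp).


TCP segment = 676 + 20 = 696 B
IP packet = 696 + 20 = 716 B
Ethernet frame = 716 + 14 + 4 = 734 B
Efficiency = app / frame = 676 / 734 = 0.920981 = 92.0981% -> 92.10% (2 dp)

734, 92.10


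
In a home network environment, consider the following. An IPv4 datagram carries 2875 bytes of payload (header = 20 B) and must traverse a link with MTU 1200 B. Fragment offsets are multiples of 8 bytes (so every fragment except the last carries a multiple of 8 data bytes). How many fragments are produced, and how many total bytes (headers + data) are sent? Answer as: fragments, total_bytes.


Max data per non-final fragment = floor((MTU - header)/8)*8 = floor((1200 - 20)/8)*8 = floor(1180/8)*8 = 1176 B
Final fragment needs no 8-byte alignment: it can carry up to MTU - header = 1180 B
Non-final fragments needed = ceil((payload - 1180) / 1176) = ceil(1695/1176) = ceil(1.4413) = 2
Number of fragments = 2 + 1 = 3
Fragment sizes (data): 2 * 1176 B + 523 B (last, 523 <= 1180 OK)
Total bytes sent = payload + n_frags * header = 2875 + 3*20 = 2875 + 60 = 2935 B

3, 2935


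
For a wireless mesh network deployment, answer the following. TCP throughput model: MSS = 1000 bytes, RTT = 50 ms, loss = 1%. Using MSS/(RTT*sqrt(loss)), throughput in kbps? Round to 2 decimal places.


Given: MSS = 1000 bytes, RTT = 50 ms, loss = 1%
RTT in seconds = 50 / 1000 = 0.05
Loss rate = 1% = 0.01
sqrt(loss) = sqrt(0.01) = 0.1
Throughput (bytes/s) = 1000 / (0.05 * 0.1) = 200000.0000
Throughput (kbps) = 200000.0000 * 8 / 1000 = 1600.000000 -> 1600.00 kbps (2 dp)

1600.00


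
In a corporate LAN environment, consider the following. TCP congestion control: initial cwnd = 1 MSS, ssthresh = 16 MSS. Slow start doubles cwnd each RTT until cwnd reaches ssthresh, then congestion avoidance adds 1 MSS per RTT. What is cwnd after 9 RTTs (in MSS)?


RTT 0: cwnd = 1 MSS (initial)
RTT 1: cwnd = 2 MSS (slow start, doubled)
RTT 2: cwnd = 4 MSS (slow start, doubled)
RTT 3: cwnd = 8 MSS (slow start, doubled)
RTT 4: cwnd = 16 MSS (slow start, doubled)
RTT 5: cwnd = 17 MSS (congestion avoidance, +1)
RTT 6: cwnd = 18 MSS (congestion avoidance, +1)
RTT 7: cwnd = 19 MSS (congestion avoidance, +1)
RTT 8: cwnd = 20 MSS (congestion avoidance, +1)
RTT 9: cwnd = 21 MSS (congestion avoidance, +1)

21


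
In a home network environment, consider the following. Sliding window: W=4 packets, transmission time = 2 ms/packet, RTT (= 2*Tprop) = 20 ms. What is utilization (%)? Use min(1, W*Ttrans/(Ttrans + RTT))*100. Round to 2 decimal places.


Given: W = 4, Ttrans = 2 ms, RTT = 20 ms (= 2 * Tprop, Tprop = 10 ms)
Cycle time = Ttrans + RTT = 2 + 20 = 22 ms (first packet sent until its ACK returns)
W * Ttrans = 4 * 2 = 8 ms of sending per cycle
W * Ttrans / (Ttrans + RTT) = 8 / 22 = 0.363636
U = min(1, 0.363636) = 0.363636
U% = 36.36%

36.36


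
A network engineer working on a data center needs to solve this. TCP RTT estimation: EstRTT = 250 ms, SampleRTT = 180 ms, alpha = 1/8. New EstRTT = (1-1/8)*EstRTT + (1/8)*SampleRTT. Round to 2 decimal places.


Given: EstRTT = 250 ms, SampleRTT = 180 ms, alpha = 1/8
New EstRTT = (1 - alpha) * EstRTT + alpha * SampleRTT
(7/8) * 250 = 218.75
(1/8) * 180 = 22.5
New EstRTT = 218.75 + 22.5 = 241.25 ms -> 241.25 ms (2 dp)

241.25


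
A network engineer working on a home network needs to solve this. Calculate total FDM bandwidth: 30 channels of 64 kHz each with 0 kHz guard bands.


Given: 30 channels, 64 kHz each, guard = 0 kHz
Channel bandwidth = 30 * 64 = 1920 kHz
Guard bands = 29 gaps * 0 kHz = 0 kHz
Total = 1920 + 0 = 1920 kHz

1920


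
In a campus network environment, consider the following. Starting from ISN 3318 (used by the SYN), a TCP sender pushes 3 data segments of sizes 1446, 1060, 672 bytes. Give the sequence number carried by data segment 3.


The SYN occupies sequence number ISN = 3318, so the first data byte is ISN + 1 = 3319.
SEQ of data segment i = (ISN + 1) + sum of payload sizes of segments 1..i-1.
Segment 1: SEQ = 3319, payload = 1446 bytes
Segment 2: SEQ = 4765, payload = 1060 bytes
Segment 3: SEQ = 5825, payload = 672 bytes
SEQ of segment 3 = 3319 + 1446 + 1060 = 5825

5825


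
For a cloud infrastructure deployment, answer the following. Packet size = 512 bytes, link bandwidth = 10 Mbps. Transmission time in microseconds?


Given: packet = 512 bytes, bandwidth = 10 Mbps
Packet in bits = 512 * 8 = 4096 bits
Bandwidth = 10 * 10^6 = 10000000 bps
Time = 4096 / 10000000 seconds
Time in us = 4096 * 10^6 / 10000000 = 409.6

409.6


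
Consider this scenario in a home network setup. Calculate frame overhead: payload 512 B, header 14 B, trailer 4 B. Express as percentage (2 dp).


Given: payload = 512 B, header = 14 B, trailer = 4 B
Overhead bytes = header + trailer = 14 + 4 = 18
Total frame = payload + overhead = 512 + 18 = 530
Overhead % = 18 / 530 * 100 = 3.3962% -> 3.40% (2 dp)

3.40


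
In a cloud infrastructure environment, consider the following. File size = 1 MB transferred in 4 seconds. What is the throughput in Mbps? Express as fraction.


Given: file = 1 MB, time = 4 s
File in Mb = 1 * 8 = 8 Mb
Throughput = 8 / 4 Mbps
Throughput = 2 Mbps

2


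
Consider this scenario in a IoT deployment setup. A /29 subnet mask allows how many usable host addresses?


Given: subnet mask /29
Host bits = 32 - 29 = 3
Total addresses = 2^3 = 8
Usable hosts = 8 - 2 (network + broadcast) = 6

6


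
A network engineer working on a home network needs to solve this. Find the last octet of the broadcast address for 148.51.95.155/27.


Given: IP = 148.51.95.155, prefix = /27
Host bits = 32 - 27 = 5
Network last octet = 155 AND mask = 128
Host part size = 2^5 - 1 = 31
Broadcast last octet = 128 OR 31 = 159

159


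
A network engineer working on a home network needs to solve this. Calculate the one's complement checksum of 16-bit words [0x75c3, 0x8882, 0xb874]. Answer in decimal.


Given words: [0x75c3, 0x8882, 0xb874]
Step 1: Sum all words
Raw sum = 30147 + 34946 + 47220 = 112313
Step 2: Fold carry: (46777 + 1) = 46778
One's complement = ~46778 & 0xFFFF = 18757

18757


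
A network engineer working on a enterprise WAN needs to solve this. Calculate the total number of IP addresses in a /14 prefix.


Given: CIDR prefix /14
Host bits = 32 - 14 = 18
Total addresses = 2^18 = 262144

262144


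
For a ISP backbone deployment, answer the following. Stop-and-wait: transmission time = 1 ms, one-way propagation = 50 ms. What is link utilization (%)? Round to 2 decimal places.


Given: Ttrans = 1 ms, Tprop = 50 ms
RTT = 2 * Tprop = 2 * 50 = 100 ms
U = Ttrans / (Ttrans + RTT)
U = 1 / (1 + 100)
U = 1 / 101 = 0.009901
U% = 0.99%

0.99


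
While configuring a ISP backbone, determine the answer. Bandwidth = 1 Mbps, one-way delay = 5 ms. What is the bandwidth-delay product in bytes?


Given: bandwidth = 1 Mbps, delay = 5 ms
BDP in bits = 1 * 10^6 * 5 / 1000
BDP in bits = 5000
BDP in bytes = 5000 / 8 = 625

625


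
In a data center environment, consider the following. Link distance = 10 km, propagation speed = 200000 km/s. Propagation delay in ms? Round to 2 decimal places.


Given: distance = 10 km, speed = 200000 km/s
Delay = distance / speed = 10 / 200000 seconds
Delay in ms = 10 * 1000 / 200000
Delay = 0.0500 ms
Rounded to 2 dp = 0.05 ms

0.05


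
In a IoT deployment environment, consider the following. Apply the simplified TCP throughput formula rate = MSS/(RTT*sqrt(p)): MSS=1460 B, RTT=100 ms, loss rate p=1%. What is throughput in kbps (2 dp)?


Given: MSS = 1460 bytes, RTT = 100 ms, loss = 1%
RTT in seconds = 100 / 1000 = 0.1
Loss rate = 1% = 0.01
sqrt(loss) = sqrt(0.01) = 0.1
Throughput (bytes/s) = 1460 / (0.1 * 0.1) = 146000.0000
Throughput (kbps) = 146000.0000 * 8 / 1000 = 1168.000000 -> 1168.00 kbps (2 dp)

1168.00


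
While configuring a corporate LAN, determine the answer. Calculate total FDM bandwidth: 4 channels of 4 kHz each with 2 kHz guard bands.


Given: 4 channels, 4 kHz each, guard = 2 kHz
Channel bandwidth = 4 * 4 = 16 kHz
Guard bands = 3 gaps * 2 kHz = 6 kHz
Total = 16 + 6 = 22 kHz

22


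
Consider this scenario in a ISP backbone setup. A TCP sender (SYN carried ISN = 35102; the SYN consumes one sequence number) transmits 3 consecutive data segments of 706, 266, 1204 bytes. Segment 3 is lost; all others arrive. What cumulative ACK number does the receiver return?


SYN uses sequence number 35102; first data byte = ISN + 1 = 35103.
Segment 1: SEQ = 35103, len = 706 B, covers [35103, 35808]
Segment 2: SEQ = 35809, len = 266 B, covers [35809, 36074]
Segment 3: SEQ = 36075, len = 1204 B, covers [36075, 37278] [LOST]
In-order data received: bytes [35103, 36074] (segments 1..2).
Segment 3 missing -> gap begins at byte 36075.
Cumulative ACK = next expected in-order byte = 35103 + 706 + 266 = 36075

36075


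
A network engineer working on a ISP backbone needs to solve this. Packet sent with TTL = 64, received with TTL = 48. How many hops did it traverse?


Given: initial TTL = 64, received TTL = 48
Hops = initial TTL - received TTL
Hops = 64 - 48 = 16

16


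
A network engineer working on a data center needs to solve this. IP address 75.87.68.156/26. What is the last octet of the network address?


Given: IP = 75.87.68.156, prefix = /26
Subnet mask = 255.255.255.192
Last octet of IP: 156
Last octet of mask: 192
Network last octet = 156 AND 192 = 128

128


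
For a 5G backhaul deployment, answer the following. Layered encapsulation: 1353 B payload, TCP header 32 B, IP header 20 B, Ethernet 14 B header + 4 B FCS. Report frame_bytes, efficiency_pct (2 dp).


TCP segment = 1353 + 32 = 1385 B
IP packet = 1385 + 20 = 1405 B
Ethernet frame = 1405 + 14 + 4 = 1423 B
Efficiency = app / frame = 1353 / 1423 = 0.950808 = 95.0808% -> 95.08% (2 dp)

1423, 95.08


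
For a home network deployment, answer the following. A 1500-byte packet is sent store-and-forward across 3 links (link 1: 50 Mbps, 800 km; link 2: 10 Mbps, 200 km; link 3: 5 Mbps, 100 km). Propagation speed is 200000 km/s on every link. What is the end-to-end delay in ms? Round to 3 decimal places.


Packet = 1500 bytes = 12000 bits. Store-and-forward: sum (t_trans + t_prop) per link.
Link 1: t_trans = 12000/(50*10^6) s = 0.2400 ms; t_prop = 800/200000 s = 4.0000 ms; subtotal = 4.2400 ms
Link 2: t_trans = 12000/(10*10^6) s = 1.2000 ms; t_prop = 200/200000 s = 1.0000 ms; subtotal = 2.2000 ms
Link 3: t_trans = 12000/(5*10^6) s = 2.4000 ms; t_prop = 100/200000 s = 0.5000 ms; subtotal = 2.9000 ms
End-to-end = 4.2400 + 2.2000 + 2.9000 = 9.3400 ms -> 9.340 ms (3 dp)

9.340


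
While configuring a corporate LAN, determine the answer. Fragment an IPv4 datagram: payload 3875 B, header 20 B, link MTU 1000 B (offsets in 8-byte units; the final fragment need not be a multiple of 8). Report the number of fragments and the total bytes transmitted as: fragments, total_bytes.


Max data per non-final fragment = floor((MTU - header)/8)*8 = floor((1000 - 20)/8)*8 = floor(980/8)*8 = 976 B
Final fragment needs no 8-byte alignment: it can carry up to MTU - header = 980 B
Non-final fragments needed = ceil((payload - 980) / 976) = ceil(2895/976) = ceil(2.9662) = 3
Number of fragments = 3 + 1 = 4
Fragment sizes (data): 3 * 976 B + 947 B (last, 947 <= 980 OK)
Total bytes sent = payload + n_frags * header = 3875 + 4*20 = 3875 + 80 = 3955 B

4, 3955


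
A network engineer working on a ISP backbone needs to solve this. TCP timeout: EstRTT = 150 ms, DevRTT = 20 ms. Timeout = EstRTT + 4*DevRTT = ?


Given: EstRTT = 150 ms, DevRTT = 20 ms
Timeout = EstRTT + 4 * DevRTT
4 * DevRTT = 4 * 20 = 80
Timeout = 150 + 80 = 230 ms

230


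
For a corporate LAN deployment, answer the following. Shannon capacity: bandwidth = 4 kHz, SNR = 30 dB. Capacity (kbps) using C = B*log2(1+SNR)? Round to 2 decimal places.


Given: B = 4 kHz, SNR = 30 dB
SNR linear = 10^(30/10) = 1000
1 + SNR = 1001
log2(1001) = 9.9672262588
C = 4 * 1000 * 9.9672262588 = 39868.9050 bps
C = 39.868905 kbps -> 39.87 kbps (2 dp)

39.87


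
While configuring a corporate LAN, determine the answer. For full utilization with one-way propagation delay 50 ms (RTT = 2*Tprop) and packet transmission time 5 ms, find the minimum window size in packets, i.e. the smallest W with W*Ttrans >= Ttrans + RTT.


Given: Ttrans = 5 ms, RTT = 100 ms (= 2 * Tprop, Tprop = 50 ms)
Time until first ACK returns = Ttrans + RTT = 5 + 100 = 105 ms
Need W * Ttrans >= Ttrans + RTT  ->  W >= (Ttrans + RTT) / Ttrans
(Ttrans + RTT) / Ttrans = 105 / 5 = 21
W_min = ceil(21) = 21

21


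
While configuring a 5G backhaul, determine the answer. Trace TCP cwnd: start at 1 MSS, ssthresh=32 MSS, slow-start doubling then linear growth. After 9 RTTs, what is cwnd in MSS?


RTT 0: cwnd = 1 MSS (initial)
RTT 1: cwnd = 2 MSS (slow start, doubled)
RTT 2: cwnd = 4 MSS (slow start, doubled)
RTT 3: cwnd = 8 MSS (slow start, doubled)
RTT 4: cwnd = 16 MSS (slow start, doubled)
RTT 5: cwnd = 32 MSS (slow start, doubled)
RTT 6: cwnd = 33 MSS (congestion avoidance, +1)
RTT 7: cwnd = 34 MSS (congestion avoidance, +1)
RTT 8: cwnd = 35 MSS (congestion avoidance, +1)
RTT 9: cwnd = 36 MSS (congestion avoidance, +1)

36


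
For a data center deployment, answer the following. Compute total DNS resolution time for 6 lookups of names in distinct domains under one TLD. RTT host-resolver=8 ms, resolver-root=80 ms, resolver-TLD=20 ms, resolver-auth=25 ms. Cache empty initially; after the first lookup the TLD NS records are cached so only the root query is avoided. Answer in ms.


Lookup 1 (cold cache): local + root + TLD + auth = 8 + 80 + 20 + 25 = 133 ms
Lookups 2..6 (TLD NS cached -> skip root; new domain -> still ask TLD and auth): local + TLD + auth = 8 + 20 + 25 = 53 ms each
Remaining 5 lookups: 5 * 53 = 265 ms
Total = 133 + 265 = 398 ms

398


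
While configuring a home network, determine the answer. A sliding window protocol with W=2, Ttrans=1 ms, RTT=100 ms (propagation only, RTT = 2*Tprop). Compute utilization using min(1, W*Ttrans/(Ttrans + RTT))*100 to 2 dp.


Given: W = 2, Ttrans = 1 ms, RTT = 100 ms (= 2 * Tprop, Tprop = 50 ms)
Cycle time = Ttrans + RTT = 1 + 100 = 101 ms (first packet sent until its ACK returns)
W * Ttrans = 2 * 1 = 2 ms of sending per cycle
W * Ttrans / (Ttrans + RTT) = 2 / 101 = 0.019802
U = min(1, 0.019802) = 0.019802
U% = 1.98%

1.98


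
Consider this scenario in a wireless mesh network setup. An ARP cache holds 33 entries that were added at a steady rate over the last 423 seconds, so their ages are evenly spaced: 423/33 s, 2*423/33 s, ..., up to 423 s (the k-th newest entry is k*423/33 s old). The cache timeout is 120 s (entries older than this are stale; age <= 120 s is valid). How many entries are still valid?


Ages are k * 423/33 s for k = 1..33 (spacing = 12.8182 s).
Entry k is valid iff k * 423/33 <= 120 iff k <= 33 * 120 / 423 = 9.3617
n_valid = floor(9.3617) = 9
(n_stale = 33 - 9 = 24)

9


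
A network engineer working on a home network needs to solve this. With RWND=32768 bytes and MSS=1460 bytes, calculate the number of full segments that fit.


Given: RWND = 32768 bytes, MSS = 1460 bytes
Full segments = floor(RWND / MSS)
Full segments = floor(32768 / 1460)
Full segments = floor(22.4438) = 22

22


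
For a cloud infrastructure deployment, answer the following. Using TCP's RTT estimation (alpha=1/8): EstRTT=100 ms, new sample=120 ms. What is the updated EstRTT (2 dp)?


Given: EstRTT = 100 ms, SampleRTT = 120 ms, alpha = 1/8
New EstRTT = (1 - alpha) * EstRTT + alpha * SampleRTT
(7/8) * 100 = 87.5
(1/8) * 120 = 15
New EstRTT = 87.5 + 15 = 102.5 ms -> 102.50 ms (2 dp)

102.50


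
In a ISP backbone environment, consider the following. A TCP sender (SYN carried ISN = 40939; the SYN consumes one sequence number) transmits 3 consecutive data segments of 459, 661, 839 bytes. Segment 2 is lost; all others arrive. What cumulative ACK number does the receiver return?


SYN uses sequence number 40939; first data byte = ISN + 1 = 40940.
Segment 1: SEQ = 40940, len = 459 B, covers [40940, 41398]
Segment 2: SEQ = 41399, len = 661 B, covers [41399, 42059] [LOST]
Segment 3: SEQ = 42060, len = 839 B, covers [42060, 42898]
In-order data received: bytes [40940, 41398] (segments 1..1).
Segment 2 missing -> gap begins at byte 41399; later segments buffered out of order.
Cumulative ACK = next expected in-order byte = 40940 + 459 = 41399

41399


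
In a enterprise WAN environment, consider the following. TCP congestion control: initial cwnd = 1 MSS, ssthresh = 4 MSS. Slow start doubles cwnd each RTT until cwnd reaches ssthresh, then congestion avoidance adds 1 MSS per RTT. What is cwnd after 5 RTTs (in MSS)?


RTT 0: cwnd = 1 MSS (initial)
RTT 1: cwnd = 2 MSS (slow start, doubled)
RTT 2: cwnd = 4 MSS (slow start, doubled)
RTT 3: cwnd = 5 MSS (congestion avoidance, +1)
RTT 4: cwnd = 6 MSS (congestion avoidance, +1)
RTT 5: cwnd = 7 MSS (congestion avoidance, +1)

7


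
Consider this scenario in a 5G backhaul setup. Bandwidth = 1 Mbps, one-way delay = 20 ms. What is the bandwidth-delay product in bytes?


Given: bandwidth = 1 Mbps, delay = 20 ms
BDP in bits = 1 * 10^6 * 20 / 1000
BDP in bits = 20000
BDP in bytes = 20000 / 8 = 2500

2500


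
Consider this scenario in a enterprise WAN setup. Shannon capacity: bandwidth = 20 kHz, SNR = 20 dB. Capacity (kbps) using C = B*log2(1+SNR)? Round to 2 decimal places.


Given: B = 20 kHz, SNR = 20 dB
SNR linear = 10^(20/10) = 100
1 + SNR = 101
log2(101) = 6.6582114828
C = 20 * 1000 * 6.6582114828 = 133164.2297 bps
C = 133.164230 kbps -> 133.16 kbps (2 dp)

133.16


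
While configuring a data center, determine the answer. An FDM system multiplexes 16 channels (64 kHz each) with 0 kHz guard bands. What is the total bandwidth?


Given: 16 channels, 64 kHz each, guard = 0 kHz
Channel bandwidth = 16 * 64 = 1024 kHz
Guard bands = 15 gaps * 0 kHz = 0 kHz
Total = 1024 + 0 = 1024 kHz

1024


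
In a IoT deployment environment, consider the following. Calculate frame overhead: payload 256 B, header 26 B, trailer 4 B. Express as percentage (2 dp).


Given: payload = 256 B, header = 26 B, trailer = 4 B
Overhead bytes = header + trailer = 26 + 4 = 30
Total frame = payload + overhead = 256 + 30 = 286
Overhead % = 30 / 286 * 100 = 10.4895% -> 10.49% (2 dp)

10.49


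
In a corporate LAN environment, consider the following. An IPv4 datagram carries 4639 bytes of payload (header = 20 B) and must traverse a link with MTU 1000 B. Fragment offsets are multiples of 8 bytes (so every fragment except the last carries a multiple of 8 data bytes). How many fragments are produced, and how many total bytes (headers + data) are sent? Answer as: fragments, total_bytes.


Max data per non-final fragment = floor((MTU - header)/8)*8 = floor((1000 - 20)/8)*8 = floor(980/8)*8 = 976 B
Final fragment needs no 8-byte alignment: it can carry up to MTU - header = 980 B
Non-final fragments needed = ceil((payload - 980) / 976) = ceil(3659/976) = ceil(3.7490) = 4
Number of fragments = 4 + 1 = 5
Fragment sizes (data): 4 * 976 B + 735 B (last, 735 <= 980 OK)
Total bytes sent = payload + n_frags * header = 4639 + 5*20 = 4639 + 100 = 4739 B

5, 4739


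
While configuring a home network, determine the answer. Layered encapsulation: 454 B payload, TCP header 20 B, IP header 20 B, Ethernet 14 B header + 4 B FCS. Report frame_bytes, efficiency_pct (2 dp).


TCP segment = 454 + 20 = 474 B
IP packet = 474 + 20 = 494 B
Ethernet frame = 494 + 14 + 4 = 512 B
Efficiency = app / frame = 454 / 512 = 0.886719 = 88.6719% -> 88.67% (2 dp)

512, 88.67


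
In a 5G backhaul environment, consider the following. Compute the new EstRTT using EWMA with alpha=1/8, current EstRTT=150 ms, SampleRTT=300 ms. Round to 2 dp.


Given: EstRTT = 150 ms, SampleRTT = 300 ms, alpha = 1/8
New EstRTT = (1 - alpha) * EstRTT + alpha * SampleRTT
(7/8) * 150 = 131.25
(1/8) * 300 = 37.5
New EstRTT = 131.25 + 37.5 = 168.75 ms -> 168.75 ms (2 dp)

168.75


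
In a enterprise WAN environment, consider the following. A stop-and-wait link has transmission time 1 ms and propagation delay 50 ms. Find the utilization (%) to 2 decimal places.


Given: Ttrans = 1 ms, Tprop = 50 ms
RTT = 2 * Tprop = 2 * 50 = 100 ms
U = Ttrans / (Ttrans + RTT)
U = 1 / (1 + 100)
U = 1 / 101 = 0.009901
U% = 0.99%

0.99


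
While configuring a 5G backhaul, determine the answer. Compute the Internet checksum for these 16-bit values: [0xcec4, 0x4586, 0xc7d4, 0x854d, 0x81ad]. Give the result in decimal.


Given words: [0xcec4, 0x4586, 0xc7d4, 0x854d, 0x81ad]
Step 1: Sum all words
Raw sum = 52932 + 17798 + 51156 + 34125 + 33197 = 189208
Step 2: Fold carry: (58136 + 2) = 58138
One's complement = ~58138 & 0xFFFF = 7397

7397


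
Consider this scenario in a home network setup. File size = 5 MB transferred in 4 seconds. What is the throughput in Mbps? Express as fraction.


Given: file = 5 MB, time = 4 s
File in Mb = 5 * 8 = 40 Mb
Throughput = 40 / 4 Mbps
Throughput = 10 Mbps

10


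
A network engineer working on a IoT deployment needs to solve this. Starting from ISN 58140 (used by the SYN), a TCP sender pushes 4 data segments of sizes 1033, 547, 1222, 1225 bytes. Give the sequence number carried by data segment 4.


The SYN occupies sequence number ISN = 58140, so the first data byte is ISN + 1 = 58141.
SEQ of data segment i = (ISN + 1) + sum of payload sizes of segments 1..i-1.
Segment 1: SEQ = 58141, payload = 1033 bytes
Segment 2: SEQ = 59174, payload = 547 bytes
Segment 3: SEQ = 59721, payload = 1222 bytes
Segment 4: SEQ = 60943, payload = 1225 bytes
SEQ of segment 4 = 58141 + 1033 + 547 + 1222 = 60943

60943


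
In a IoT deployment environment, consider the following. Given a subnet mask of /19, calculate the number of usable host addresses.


Given: subnet mask /19
Host bits = 32 - 19 = 13
Total addresses = 2^13 = 8192
Usable hosts = 8192 - 2 (network + broadcast) = 8190

8190


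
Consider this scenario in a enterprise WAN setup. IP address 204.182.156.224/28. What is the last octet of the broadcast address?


Given: IP = 204.182.156.224, prefix = /28
Host bits = 32 - 28 = 4
Network last octet = 224 AND mask = 224
Host part size = 2^4 - 1 = 15
Broadcast last octet = 224 OR 15 = 239

239


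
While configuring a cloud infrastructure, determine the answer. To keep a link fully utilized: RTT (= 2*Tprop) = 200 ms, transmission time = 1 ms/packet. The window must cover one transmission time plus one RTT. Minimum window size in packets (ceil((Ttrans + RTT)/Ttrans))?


Given: Ttrans = 1 ms, RTT = 200 ms (= 2 * Tprop, Tprop = 100 ms)
Time until first ACK returns = Ttrans + RTT = 1 + 200 = 201 ms
Need W * Ttrans >= Ttrans + RTT  ->  W >= (Ttrans + RTT) / Ttrans
(Ttrans + RTT) / Ttrans = 201 / 1 = 201
W_min = ceil(201) = 201

201


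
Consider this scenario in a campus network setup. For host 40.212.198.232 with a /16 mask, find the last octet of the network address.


Given: IP = 40.212.198.232, prefix = /16
Subnet mask = 255.255.0.0
Last octet of IP: 232
Last octet of mask: 0
Network last octet = 232 AND 0 = 0

0


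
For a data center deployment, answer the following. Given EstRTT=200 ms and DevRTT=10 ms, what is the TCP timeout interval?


Given: EstRTT = 200 ms, DevRTT = 10 ms
Timeout = EstRTT + 4 * DevRTT
4 * DevRTT = 4 * 10 = 40
Timeout = 200 + 40 = 240 ms

240


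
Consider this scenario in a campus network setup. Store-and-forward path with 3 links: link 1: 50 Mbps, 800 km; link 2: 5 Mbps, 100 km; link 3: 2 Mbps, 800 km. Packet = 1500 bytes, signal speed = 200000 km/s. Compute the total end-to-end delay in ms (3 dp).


Packet = 1500 bytes = 12000 bits. Store-and-forward: sum (t_trans + t_prop) per link.
Link 1: t_trans = 12000/(50*10^6) s = 0.2400 ms; t_prop = 800/200000 s = 4.0000 ms; subtotal = 4.2400 ms
Link 2: t_trans = 12000/(5*10^6) s = 2.4000 ms; t_prop = 100/200000 s = 0.5000 ms; subtotal = 2.9000 ms
Link 3: t_trans = 12000/(2*10^6) s = 6.0000 ms; t_prop = 800/200000 s = 4.0000 ms; subtotal = 10.0000 ms
End-to-end = 4.2400 + 2.9000 + 10.0000 = 17.1400 ms -> 17.140 ms (3 dp)

17.140


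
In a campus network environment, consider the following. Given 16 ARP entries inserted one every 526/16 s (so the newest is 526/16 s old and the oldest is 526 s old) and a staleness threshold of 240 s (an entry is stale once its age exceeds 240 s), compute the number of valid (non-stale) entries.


Ages are k * 526/16 s for k = 1..16 (spacing = 32.8750 s).
Entry k is valid iff k * 526/16 <= 240 iff k <= 16 * 240 / 526 = 7.3004
n_valid = floor(7.3004) = 7
(n_stale = 16 - 7 = 9)

7


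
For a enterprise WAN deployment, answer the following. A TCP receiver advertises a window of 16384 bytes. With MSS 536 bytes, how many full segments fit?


Given: RWND = 16384 bytes, MSS = 536 bytes
Full segments = floor(RWND / MSS)
Full segments = floor(16384 / 536)
Full segments = floor(30.5672) = 30

30


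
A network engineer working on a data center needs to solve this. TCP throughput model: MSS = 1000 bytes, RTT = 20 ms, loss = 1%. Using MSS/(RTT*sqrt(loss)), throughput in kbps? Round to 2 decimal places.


Given: MSS = 1000 bytes, RTT = 20 ms, loss = 1%
RTT in seconds = 20 / 1000 = 0.02
Loss rate = 1% = 0.01
sqrt(loss) = sqrt(0.01) = 0.1
Throughput (bytes/s) = 1000 / (0.02 * 0.1) = 500000.0000
Throughput (kbps) = 500000.0000 * 8 / 1000 = 4000.000000 -> 4000.00 kbps (2 dp)

4000.00


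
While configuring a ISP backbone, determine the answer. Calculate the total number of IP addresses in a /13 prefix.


Given: CIDR prefix /13
Host bits = 32 - 13 = 19
Total addresses = 2^19 = 524288

524288


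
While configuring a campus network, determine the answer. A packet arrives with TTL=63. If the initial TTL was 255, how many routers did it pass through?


Given: initial TTL = 255, received TTL = 63
Hops = initial TTL - received TTL
Hops = 255 - 63 = 192

192


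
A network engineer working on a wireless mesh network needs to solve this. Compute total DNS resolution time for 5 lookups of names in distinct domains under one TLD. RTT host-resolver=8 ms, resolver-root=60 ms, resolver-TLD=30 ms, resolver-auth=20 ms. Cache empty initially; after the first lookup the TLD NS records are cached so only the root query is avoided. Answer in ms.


Lookup 1 (cold cache): local + root + TLD + auth = 8 + 60 + 30 + 20 = 118 ms
Lookups 2..5 (TLD NS cached -> skip root; new domain -> still ask TLD and auth): local + TLD + auth = 8 + 30 + 20 = 58 ms each
Remaining 4 lookups: 4 * 58 = 232 ms
Total = 118 + 232 = 350 ms

350


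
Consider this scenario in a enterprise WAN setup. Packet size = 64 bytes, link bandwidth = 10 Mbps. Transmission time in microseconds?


Given: packet = 64 bytes, bandwidth = 10 Mbps
Packet in bits = 64 * 8 = 512 bits
Bandwidth = 10 * 10^6 = 10000000 bps
Time = 512 / 10000000 seconds
Time in us = 512 * 10^6 / 10000000 = 51.2

51.2


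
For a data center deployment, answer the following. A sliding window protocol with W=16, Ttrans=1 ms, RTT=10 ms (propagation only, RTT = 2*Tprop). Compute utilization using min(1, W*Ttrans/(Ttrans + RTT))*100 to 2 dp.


Given: W = 16, Ttrans = 1 ms, RTT = 10 ms (= 2 * Tprop, Tprop = 5 ms)
Cycle time = Ttrans + RTT = 1 + 10 = 11 ms (first packet sent until its ACK returns)
W * Ttrans = 16 * 1 = 16 ms of sending per cycle
W * Ttrans / (Ttrans + RTT) = 16 / 11 = 1.454545
U = min(1, 1.454545) = 1.000000
U% = 100.00%

100.00


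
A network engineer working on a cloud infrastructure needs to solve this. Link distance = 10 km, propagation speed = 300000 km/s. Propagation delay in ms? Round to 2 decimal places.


Given: distance = 10 km, speed = 300000 km/s
Delay = distance / speed = 10 / 300000 seconds
Delay in ms = 10 * 1000 / 300000
Delay = 0.0333 ms
Rounded to 2 dp = 0.03 ms

0.03


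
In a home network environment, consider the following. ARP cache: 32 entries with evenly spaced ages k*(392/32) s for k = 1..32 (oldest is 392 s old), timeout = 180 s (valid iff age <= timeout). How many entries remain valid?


Ages are k * 392/32 s for k = 1..32 (spacing = 12.2500 s).
Entry k is valid iff k * 392/32 <= 180 iff k <= 32 * 180 / 392 = 14.6939
n_valid = floor(14.6939) = 14
(n_stale = 32 - 14 = 18)

14


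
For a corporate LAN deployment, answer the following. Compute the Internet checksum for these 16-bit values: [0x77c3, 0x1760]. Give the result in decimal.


Given words: [0x77c3, 0x1760]
Step 1: Sum all words
Raw sum = 30659 + 5984 = 36643
One's complement = ~36643 & 0xFFFF = 28892

28892


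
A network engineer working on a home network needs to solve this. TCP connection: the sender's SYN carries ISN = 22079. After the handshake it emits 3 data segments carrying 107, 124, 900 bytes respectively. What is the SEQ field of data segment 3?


The SYN occupies sequence number ISN = 22079, so the first data byte is ISN + 1 = 22080.
SEQ of data segment i = (ISN + 1) + sum of payload sizes of segments 1..i-1.
Segment 1: SEQ = 22080, payload = 107 bytes
Segment 2: SEQ = 22187, payload = 124 bytes
Segment 3: SEQ = 22311, payload = 900 bytes
SEQ of segment 3 = 22080 + 107 + 124 = 22311

22311


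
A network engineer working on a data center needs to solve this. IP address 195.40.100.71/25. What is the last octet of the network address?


Given: IP = 195.40.100.71, prefix = /25
Subnet mask = 255.255.255.128
Last octet of IP: 71
Last octet of mask: 128
Network last octet = 71 AND 128 = 0

0


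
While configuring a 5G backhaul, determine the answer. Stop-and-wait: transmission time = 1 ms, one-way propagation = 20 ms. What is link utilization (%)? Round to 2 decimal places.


Given: Ttrans = 1 ms, Tprop = 20 ms
RTT = 2 * Tprop = 2 * 20 = 40 ms
U = Ttrans / (Ttrans + RTT)
U = 1 / (1 + 40)
U = 1 / 41 = 0.02439
U% = 2.44%

2.44


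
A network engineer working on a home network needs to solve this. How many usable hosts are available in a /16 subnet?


Given: subnet mask /16
Host bits = 32 - 16 = 16
Total addresses = 2^16 = 65536
Usable hosts = 65536 - 2 (network + broadcast) = 65534

65534


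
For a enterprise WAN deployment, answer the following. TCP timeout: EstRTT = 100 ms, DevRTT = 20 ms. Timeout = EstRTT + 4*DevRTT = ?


Given: EstRTT = 100 ms, DevRTT = 20 ms
Timeout = EstRTT + 4 * DevRTT
4 * DevRTT = 4 * 20 = 80
Timeout = 100 + 80 = 180 ms

180


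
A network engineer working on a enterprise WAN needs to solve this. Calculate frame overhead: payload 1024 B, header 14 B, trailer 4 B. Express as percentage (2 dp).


Given: payload = 1024 B, header = 14 B, trailer = 4 B
Overhead bytes = header + trailer = 14 + 4 = 18
Total frame = payload + overhead = 1024 + 18 = 1042
Overhead % = 18 / 1042 * 100 = 1.7274% -> 1.73% (2 dp)

1.73


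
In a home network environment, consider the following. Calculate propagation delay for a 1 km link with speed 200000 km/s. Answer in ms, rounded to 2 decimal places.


Given: distance = 1 km, speed = 200000 km/s
Delay = distance / speed = 1 / 200000 seconds
Delay in ms = 1 * 1000 / 200000
Delay = 0.0050 ms
Rounded to 2 dp = 0.01 ms

0.01


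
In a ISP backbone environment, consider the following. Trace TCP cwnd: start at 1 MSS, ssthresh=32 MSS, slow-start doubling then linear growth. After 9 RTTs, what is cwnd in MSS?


RTT 0: cwnd = 1 MSS (initial)
RTT 1: cwnd = 2 MSS (slow start, doubled)
RTT 2: cwnd = 4 MSS (slow start, doubled)
RTT 3: cwnd = 8 MSS (slow start, doubled)
RTT 4: cwnd = 16 MSS (slow start, doubled)
RTT 5: cwnd = 32 MSS (slow start, doubled)
RTT 6: cwnd = 33 MSS (congestion avoidance, +1)
RTT 7: cwnd = 34 MSS (congestion avoidance, +1)
RTT 8: cwnd = 35 MSS (congestion avoidance, +1)
RTT 9: cwnd = 36 MSS (congestion avoidance, +1)

36


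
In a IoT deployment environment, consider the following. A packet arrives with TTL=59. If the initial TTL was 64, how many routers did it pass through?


Given: initial TTL = 64, received TTL = 59
Hops = initial TTL - received TTL
Hops = 64 - 59 = 5

5


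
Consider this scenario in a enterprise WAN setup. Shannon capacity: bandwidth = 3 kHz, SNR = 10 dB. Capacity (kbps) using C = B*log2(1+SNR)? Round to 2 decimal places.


Given: B = 3 kHz, SNR = 10 dB
SNR linear = 10^(10/10) = 10
1 + SNR = 11
log2(11) = 3.4594316186
C = 3 * 1000 * 3.4594316186 = 10378.2949 bps
C = 10.378295 kbps -> 10.38 kbps (2 dp)

10.38


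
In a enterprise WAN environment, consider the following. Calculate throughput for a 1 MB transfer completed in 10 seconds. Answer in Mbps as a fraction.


Given: file = 1 MB, time = 10 s
File in Mb = 1 * 8 = 8 Mb
Throughput = 8 / 10 Mbps
Throughput = 4/5 Mbps

4/5


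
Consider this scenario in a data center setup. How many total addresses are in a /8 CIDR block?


Given: CIDR prefix /8
Host bits = 32 - 8 = 24
Total addresses = 2^24 = 16777216

16777216


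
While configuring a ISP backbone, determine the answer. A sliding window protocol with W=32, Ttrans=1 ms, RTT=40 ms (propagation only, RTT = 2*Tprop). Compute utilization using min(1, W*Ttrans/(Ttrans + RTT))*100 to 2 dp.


Given: W = 32, Ttrans = 1 ms, RTT = 40 ms (= 2 * Tprop, Tprop = 20 ms)
Cycle time = Ttrans + RTT = 1 + 40 = 41 ms (first packet sent until its ACK returns)
W * Ttrans = 32 * 1 = 32 ms of sending per cycle
W * Ttrans / (Ttrans + RTT) = 32 / 41 = 0.780488
U = min(1, 0.780488) = 0.780488
U% = 78.05%

78.05


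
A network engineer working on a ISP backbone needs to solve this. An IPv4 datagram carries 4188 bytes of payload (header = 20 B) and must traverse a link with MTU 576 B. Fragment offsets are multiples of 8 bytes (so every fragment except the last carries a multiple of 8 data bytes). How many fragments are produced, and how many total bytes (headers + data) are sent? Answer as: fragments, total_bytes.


Max data per non-final fragment = floor((MTU - header)/8)*8 = floor((576 - 20)/8)*8 = floor(556/8)*8 = 552 B
Final fragment needs no 8-byte alignment: it can carry up to MTU - header = 556 B
Non-final fragments needed = ceil((payload - 556) / 552) = ceil(3632/552) = ceil(6.5797) = 7
Number of fragments = 7 + 1 = 8
Fragment sizes (data): 7 * 552 B + 324 B (last, 324 <= 556 OK)
Total bytes sent = payload + n_frags * header = 4188 + 8*20 = 4188 + 160 = 4348 B

8, 4348


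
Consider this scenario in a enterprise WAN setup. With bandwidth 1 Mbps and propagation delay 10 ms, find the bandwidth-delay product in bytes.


Given: bandwidth = 1 Mbps, delay = 10 ms
BDP in bits = 1 * 10^6 * 10 / 1000
BDP in bits = 10000
BDP in bytes = 10000 / 8 = 1250

1250


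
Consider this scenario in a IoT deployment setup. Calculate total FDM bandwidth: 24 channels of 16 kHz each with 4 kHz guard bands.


Given: 24 channels, 16 kHz each, guard = 4 kHz
Channel bandwidth = 24 * 16 = 384 kHz
Guard bands = 23 gaps * 4 kHz = 92 kHz
Total = 384 + 92 = 476 kHz

476


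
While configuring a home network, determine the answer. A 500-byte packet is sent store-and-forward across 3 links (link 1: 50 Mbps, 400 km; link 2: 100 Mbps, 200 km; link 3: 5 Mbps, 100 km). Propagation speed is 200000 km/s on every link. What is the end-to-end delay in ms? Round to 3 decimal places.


Packet = 500 bytes = 4000 bits. Store-and-forward: sum (t_trans + t_prop) per link.
Link 1: t_trans = 4000/(50*10^6) s = 0.0800 ms; t_prop = 400/200000 s = 2.0000 ms; subtotal = 2.0800 ms
Link 2: t_trans = 4000/(100*10^6) s = 0.0400 ms; t_prop = 200/200000 s = 1.0000 ms; subtotal = 1.0400 ms
Link 3: t_trans = 4000/(5*10^6) s = 0.8000 ms; t_prop = 100/200000 s = 0.5000 ms; subtotal = 1.3000 ms
End-to-end = 2.0800 + 1.0400 + 1.3000 = 4.4200 ms -> 4.420 ms (3 dp)

4.420


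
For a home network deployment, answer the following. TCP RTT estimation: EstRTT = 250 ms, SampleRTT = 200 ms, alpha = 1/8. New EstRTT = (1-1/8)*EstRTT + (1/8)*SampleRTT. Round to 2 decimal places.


Given: EstRTT = 250 ms, SampleRTT = 200 ms, alpha = 1/8
New EstRTT = (1 - alpha) * EstRTT + alpha * SampleRTT
(7/8) * 250 = 218.75
(1/8) * 200 = 25
New EstRTT = 218.75 + 25 = 243.75 ms -> 243.75 ms (2 dp)

243.75


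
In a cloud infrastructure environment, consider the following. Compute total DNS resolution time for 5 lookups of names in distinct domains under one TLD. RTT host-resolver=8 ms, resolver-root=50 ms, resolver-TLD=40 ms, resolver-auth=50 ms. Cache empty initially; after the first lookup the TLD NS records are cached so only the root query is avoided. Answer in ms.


Lookup 1 (cold cache): local + root + TLD + auth = 8 + 50 + 40 + 50 = 148 ms
Lookups 2..5 (TLD NS cached -> skip root; new domain -> still ask TLD and auth): local + TLD + auth = 8 + 40 + 50 = 98 ms each
Remaining 4 lookups: 4 * 98 = 392 ms
Total = 148 + 392 = 540 ms

540


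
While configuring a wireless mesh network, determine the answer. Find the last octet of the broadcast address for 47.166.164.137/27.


Given: IP = 47.166.164.137, prefix = /27
Host bits = 32 - 27 = 5
Network last octet = 137 AND mask = 128
Host part size = 2^5 - 1 = 31
Broadcast last octet = 128 OR 31 = 159

159


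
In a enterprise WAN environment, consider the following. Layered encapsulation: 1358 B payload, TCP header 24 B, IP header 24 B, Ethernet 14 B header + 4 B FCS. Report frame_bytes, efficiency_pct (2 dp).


TCP segment = 1358 + 24 = 1382 B
IP packet = 1382 + 24 = 1406 B
Ethernet frame = 1406 + 14 + 4 = 1424 B
Efficiency = app / frame = 1358 / 1424 = 0.953652 = 95.3652% -> 95.37% (2 dp)

1424, 95.37


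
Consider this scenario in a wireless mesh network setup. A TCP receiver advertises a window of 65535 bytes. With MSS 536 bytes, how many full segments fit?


Given: RWND = 65535 bytes, MSS = 536 bytes
Full segments = floor(RWND / MSS)
Full segments = floor(65535 / 536)
Full segments = floor(122.2668) = 122

122


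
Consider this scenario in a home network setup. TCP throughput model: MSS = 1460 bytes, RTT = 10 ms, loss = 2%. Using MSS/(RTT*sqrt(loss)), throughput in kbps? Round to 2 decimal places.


Given: MSS = 1460 bytes, RTT = 10 ms, loss = 2%
RTT in seconds = 10 / 1000 = 0.01
Loss rate = 2% = 0.02
sqrt(loss) = sqrt(0.02) = 0.141421356237
Throughput (bytes/s) = 1460 / (0.01 * 0.141421356237) = 1032375.9005
Throughput (kbps) = 1032375.9005 * 8 / 1000 = 8259.007204 -> 8259.01 kbps (2 dp)

8259.01


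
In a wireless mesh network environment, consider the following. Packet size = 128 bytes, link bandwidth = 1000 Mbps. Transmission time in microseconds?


Given: packet = 128 bytes, bandwidth = 1000 Mbps
Packet in bits = 128 * 8 = 1024 bits
Bandwidth = 1000 * 10^6 = 1000000000 bps
Time = 1024 / 1000000000 seconds
Time in us = 1024 * 10^6 / 1000000000 = 1.024

1.024


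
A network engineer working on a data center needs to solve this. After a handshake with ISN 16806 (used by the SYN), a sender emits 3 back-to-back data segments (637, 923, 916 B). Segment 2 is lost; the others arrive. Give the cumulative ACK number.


SYN uses sequence number 16806; first data byte = ISN + 1 = 16807.
Segment 1: SEQ = 16807, len = 637 B, covers [16807, 17443]
Segment 2: SEQ = 17444, len = 923 B, covers [17444, 18366] [LOST]
Segment 3: SEQ = 18367, len = 916 B, covers [18367, 19282]
In-order data received: bytes [16807, 17443] (segments 1..1).
Segment 2 missing -> gap begins at byte 17444; later segments buffered out of order.
Cumulative ACK = next expected in-order byte = 16807 + 637 = 17444

17444
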